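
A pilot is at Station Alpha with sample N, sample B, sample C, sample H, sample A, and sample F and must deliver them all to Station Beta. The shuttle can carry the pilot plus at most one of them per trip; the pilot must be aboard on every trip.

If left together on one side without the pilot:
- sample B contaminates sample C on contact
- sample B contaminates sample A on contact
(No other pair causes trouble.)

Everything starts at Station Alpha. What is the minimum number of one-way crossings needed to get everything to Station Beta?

Counting alone: the pilot can take at most 1 across per trip to Station Beta, so moving all 6 needs at least 6 loaded trips out, with a return between consecutive ones — at least 11 crossings.
The safety rule pushes this higher. Following every safe sequence of crossings, the most of the 6 that can be at Station Beta as the shuttle arrives there on crossing 11 is 5 — never all 6.
So no plan with fewer than 13 crossings exists, and this one achieves 13:
1. Pilot goes to Station Beta with sample B.
2. Pilot goes back to Station Alpha alone.
3. Pilot goes to Station Beta with sample N.
4. Pilot goes back to Station Alpha alone.
5. Pilot goes to Station Beta with sample C.
6. Pilot goes back to Station Alpha with sample B.
7. Pilot goes to Station Beta with sample A.
8. Pilot goes back to Station Alpha alone.
9. Pilot goes to Station Beta with sample H.
10. Pilot goes back to Station Alpha alone.
11. Pilot goes to Station Beta with sample F.
12. Pilot goes back to Station Alpha alone.
13. Pilot goes to Station Beta with sample B.

13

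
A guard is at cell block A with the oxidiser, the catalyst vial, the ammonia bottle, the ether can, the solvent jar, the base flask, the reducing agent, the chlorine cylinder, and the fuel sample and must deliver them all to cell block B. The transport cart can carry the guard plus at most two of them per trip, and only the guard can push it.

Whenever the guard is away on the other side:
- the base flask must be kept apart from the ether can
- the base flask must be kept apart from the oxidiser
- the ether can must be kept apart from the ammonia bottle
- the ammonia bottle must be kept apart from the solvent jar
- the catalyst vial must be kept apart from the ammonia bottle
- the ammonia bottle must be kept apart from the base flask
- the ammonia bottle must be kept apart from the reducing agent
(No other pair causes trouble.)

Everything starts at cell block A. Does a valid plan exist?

Yes

1. Guard goes to cell block B with the ammonia bottle and the base flask.
2. Guard goes back to cell block A with the ammonia bottle.
3. Guard goes to cell block B with the ammonia bottle and the oxidiser.
4. Guard goes back to cell block A with the base flask.
5. Guard goes to cell block B with the catalyst vial and the ether can.
6. Guard goes back to cell block A with the ammonia bottle.
7. Guard goes to cell block B with the ammonia bottle and the solvent jar.
8. Guard goes back to cell block A with the ammonia bottle.
9. Guard goes to cell block B with the ammonia bottle and the reducing agent.
10. Guard goes back to cell block A with the ammonia bottle.
11. Guard goes to cell block B with the ammonia bottle and the chlorine cylinder.
12. Guard goes back to cell block A with the ammonia bottle.
13. Guard goes to cell block B with the ammonia bottle and the fuel sample.
14. Guard goes back to cell block A with the ammonia bottle.
15. Guard goes to cell block B with the ammonia bottle and the base flask.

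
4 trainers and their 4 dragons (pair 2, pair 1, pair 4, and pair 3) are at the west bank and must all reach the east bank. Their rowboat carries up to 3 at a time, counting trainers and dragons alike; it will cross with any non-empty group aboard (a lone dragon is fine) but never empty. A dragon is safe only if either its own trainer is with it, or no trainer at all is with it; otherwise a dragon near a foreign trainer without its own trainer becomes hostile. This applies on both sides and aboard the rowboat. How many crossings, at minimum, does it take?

Counting alone: each trip to the east bank takes at most 3 across and each return brings at least 1 back, so after t trips out (and t−1 returns) at most 3t − (t−1) of the 8 are across; that first reaches 8 at t = 4, so at least 7 crossings are needed.
The safety rule pushes this higher. Following every safe sequence of crossings, the most of the 8 that can be at the east bank as the rowboat arrives there on crossing 7 is 7 — never all 8.
So no plan with fewer than 9 crossings exists, and this one achieves 9:
1. dragon 2 and trainer 2 cross → the east bank.
2. trainer 2 crosses ← the west bank.
3. dragon 1, trainer 1, and trainer 2 cross → the east bank.
4. dragon 2 and trainer 2 cross ← the west bank.
5. trainer 2, trainer 3, and trainer 4 cross → the east bank.
6. dragon 1 crosses ← the west bank.
7. dragon 1 and dragon 2 cross → the east bank.
8. dragon 2 crosses ← the west bank.
9. dragon 2, dragon 3, and dragon 4 cross → the east bank.

9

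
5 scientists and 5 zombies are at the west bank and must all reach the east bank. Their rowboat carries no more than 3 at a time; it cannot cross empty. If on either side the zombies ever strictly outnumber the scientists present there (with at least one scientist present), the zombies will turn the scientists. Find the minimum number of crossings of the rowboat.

Counting alone: each trip to the east bank takes at most 3 across and each return brings at least 1 back, so after t trips out (and t−1 returns) at most 3t − (t−1) of the 10 are across; that first reaches 10 at t = 5, so at least 9 crossings are needed.
The safety rule pushes this higher. Following every safe sequence of crossings, the most of the 10 that can be at the east bank as the rowboat arrives there on crossing 9 is 9 — never all 10.
So no plan with fewer than 11 crossings exists, and this one achieves 11:
1. 2 zombies → the east bank.  (the west bank: 5S 3Z; the east bank: 0S 2Z)
2. 1 zombie ← the west bank.  (the west bank: 5S 4Z; the east bank: 0S 1Z)
3. 3 zombies → the east bank.  (the west bank: 5S 1Z; the east bank: 0S 4Z)
4. 1 zombie ← the west bank.  (the west bank: 5S 2Z; the east bank: 0S 3Z)
5. 3 scientists → the east bank.  (the west bank: 2S 2Z; the east bank: 3S 3Z)
6. 1 scientist and 1 zombie ← the west bank.  (the west bank: 3S 3Z; the east bank: 2S 2Z)
7. 3 scientists → the east bank.  (the west bank: 0S 3Z; the east bank: 5S 2Z)
8. 1 zombie ← the west bank.  (the west bank: 0S 4Z; the east bank: 5S 1Z)
9. 2 zombies → the east bank.  (the west bank: 0S 2Z; the east bank: 5S 3Z)
10. 1 zombie ← the west bank.  (the west bank: 0S 3Z; the east bank: 5S 2Z)
11. 3 zombies → the east bank.  (the west bank: 0S 0Z; the east bank: 5S 5Z)

11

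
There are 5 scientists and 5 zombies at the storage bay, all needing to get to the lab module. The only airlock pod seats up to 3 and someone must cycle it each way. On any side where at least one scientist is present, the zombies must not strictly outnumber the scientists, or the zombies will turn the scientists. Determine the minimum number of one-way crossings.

Counting alone: each trip to the lab module takes at most 3 across and each return brings at least 1 back, so after t trips out (and t−1 returns) at most 3t − (t−1) of the 10 are across; that first reaches 10 at t = 5, so at least 9 crossings are needed.
The safety rule pushes this higher. Following every safe sequence of crossings, the most of the 10 that can be at the lab module as the airlock pod arrives there on crossing 9 is 9 — never all 10.
So no plan with fewer than 11 crossings exists, and this one achieves 11:
1. 2 zombies → the lab module.  (the storage bay: 5S 3Z; the lab module: 0S 2Z)
2. 1 zombie ← the storage bay.  (the storage bay: 5S 4Z; the lab module: 0S 1Z)
3. 3 zombies → the lab module.  (the storage bay: 5S 1Z; the lab module: 0S 4Z)
4. 1 zombie ← the storage bay.  (the storage bay: 5S 2Z; the lab module: 0S 3Z)
5. 3 scientists → the lab module.  (the storage bay: 2S 2Z; the lab module: 3S 3Z)
6. 1 scientist and 1 zombie ← the storage bay.  (the storage bay: 3S 3Z; the lab module: 2S 2Z)
7. 3 scientists → the lab module.  (the storage bay: 0S 3Z; the lab module: 5S 2Z)
8. 1 zombie ← the storage bay.  (the storage bay: 0S 4Z; the lab module: 5S 1Z)
9. 2 zombies → the lab module.  (the storage bay: 0S 2Z; the lab module: 5S 3Z)
10. 1 zombie ← the storage bay.  (the storage bay: 0S 3Z; the lab module: 5S 2Z)
11. 3 zombies → the lab module.  (the storage bay: 0S 0Z; the lab module: 5S 5Z)

11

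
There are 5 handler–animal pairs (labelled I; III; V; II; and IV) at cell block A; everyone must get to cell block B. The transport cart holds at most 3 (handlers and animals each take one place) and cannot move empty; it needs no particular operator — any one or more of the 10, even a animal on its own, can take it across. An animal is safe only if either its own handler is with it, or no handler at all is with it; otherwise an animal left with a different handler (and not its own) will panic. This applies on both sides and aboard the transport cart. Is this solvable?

1. animal I and handler I cross → cell block B.
2. handler I crosses ← cell block A.
3. animal II, animal III, and animal V cross → cell block B.
4. animal I crosses ← cell block A.
5. handler II, handler III, and handler V cross → cell block B.
6. animal III and handler III cross ← cell block A.
7. handler I, handler III, and handler IV cross → cell block B.
8. animal V crosses ← cell block A.
9. animal I and animal III cross → cell block B.
10. animal I crosses ← cell block A.
11. animal I, animal IV, and animal V cross → cell block B.

Yes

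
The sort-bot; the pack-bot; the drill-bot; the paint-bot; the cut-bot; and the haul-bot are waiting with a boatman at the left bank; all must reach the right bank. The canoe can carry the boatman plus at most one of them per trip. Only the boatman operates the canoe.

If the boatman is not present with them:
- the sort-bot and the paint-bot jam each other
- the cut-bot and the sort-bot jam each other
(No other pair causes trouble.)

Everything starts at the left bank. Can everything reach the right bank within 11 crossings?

No

Counting alone: the boatman can take at most 1 across per trip to the right bank, so moving all 6 needs at least 6 loaded trips out, with a return between consecutive ones — at least 11 crossings.
The safety rule pushes this higher. Following every safe sequence of crossings, the most of the 6 that can be at the right bank as the canoe arrives there on crossing 11 is 5 — never all 6.
So the move cannot be finished within 11 crossings. (The shortest complete plan takes 13:)
1. Boatman goes to the right bank with the sort-bot.  [the left bank: the cut-bot, the drill-bot, the haul-bot, the pack-bot, the paint-bot | the right bank: the sort-bot]
2. Boatman goes back to the left bank alone.  [the left bank: the cut-bot, the drill-bot, the haul-bot, the pack-bot, the paint-bot | the right bank: the sort-bot]
3. Boatman goes to the right bank with the pack-bot.  [the left bank: the cut-bot, the drill-bot, the haul-bot, the paint-bot | the right bank: the pack-bot, the sort-bot]
4. Boatman goes back to the left bank alone.  [the left bank: the cut-bot, the drill-bot, the haul-bot, the paint-bot | the right bank: the pack-bot, the sort-bot]
5. Boatman goes to the right bank with the drill-bot.  [the left bank: the cut-bot, the haul-bot, the paint-bot | the right bank: the drill-bot, the pack-bot, the sort-bot]
6. Boatman goes back to the left bank alone.  [the left bank: the cut-bot, the haul-bot, the paint-bot | the right bank: the drill-bot, the pack-bot, the sort-bot]
7. Boatman goes to the right bank with the paint-bot.  [the left bank: the cut-bot, the haul-bot | the right bank: the drill-bot, the pack-bot, the paint-bot, the sort-bot]
8. Boatman goes back to the left bank with the sort-bot.  [the left bank: the cut-bot, the haul-bot, the sort-bot | the right bank: the drill-bot, the pack-bot, the paint-bot]
9. Boatman goes to the right bank with the cut-bot.  [the left bank: the haul-bot, the sort-bot | the right bank: the cut-bot, the drill-bot, the pack-bot, the paint-bot]
10. Boatman goes back to the left bank alone.  [the left bank: the haul-bot, the sort-bot | the right bank: the cut-bot, the drill-bot, the pack-bot, the paint-bot]
11. Boatman goes to the right bank with the haul-bot.  [the left bank: the sort-bot | the right bank: the cut-bot, the drill-bot, the haul-bot, the pack-bot, the paint-bot]
12. Boatman goes back to the left bank alone.  [the left bank: the sort-bot | the right bank: the cut-bot, the drill-bot, the haul-bot, the pack-bot, the paint-bot]
13. Boatman goes to the right bank with the sort-bot.  [the left bank: — | the right bank: the cut-bot, the drill-bot, the haul-bot, the pack-bot, the paint-bot, the sort-bot]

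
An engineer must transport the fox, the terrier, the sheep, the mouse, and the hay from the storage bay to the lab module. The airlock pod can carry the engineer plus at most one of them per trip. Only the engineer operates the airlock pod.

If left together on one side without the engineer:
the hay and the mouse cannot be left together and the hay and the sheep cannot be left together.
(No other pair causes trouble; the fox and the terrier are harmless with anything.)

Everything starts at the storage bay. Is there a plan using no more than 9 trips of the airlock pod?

Counting alone: the engineer can take at most 1 across per trip to the lab module, so moving all 5 needs at least 5 loaded trips out, with a return between consecutive ones — at least 9 crossings.
The safety rule pushes this higher. Following every safe sequence of crossings, the most of the 5 that can be at the lab module as the airlock pod arrives there on crossing 9 is 4 — never all 5.
So the move cannot be finished within 9 crossings. (The shortest complete plan takes 11:)
1. Engineer goes to the lab module with the hay.
2. Engineer goes back to the storage bay alone.
3. Engineer goes to the lab module with the fox.
4. Engineer goes back to the storage bay alone.
5. Engineer goes to the lab module with the terrier.
6. Engineer goes back to the storage bay alone.
7. Engineer goes to the lab module with the sheep.
8. Engineer goes back to the storage bay with the hay.
9. Engineer goes to the lab module with the mouse.
10. Engineer goes back to the storage bay alone.
11. Engineer goes to the lab module with the hay.

No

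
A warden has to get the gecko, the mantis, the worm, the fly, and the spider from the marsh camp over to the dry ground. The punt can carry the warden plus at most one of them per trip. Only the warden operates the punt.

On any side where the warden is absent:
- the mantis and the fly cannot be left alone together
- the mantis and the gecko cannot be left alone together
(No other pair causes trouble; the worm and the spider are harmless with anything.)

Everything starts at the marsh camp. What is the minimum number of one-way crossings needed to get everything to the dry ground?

11

Counting alone: the warden can take at most 1 across per trip to the dry ground, so moving all 5 needs at least 5 loaded trips out, with a return between consecutive ones — at least 9 crossings.
The safety rule pushes this higher. Following every safe sequence of crossings, the most of the 5 that can be at the dry ground as the punt arrives there on crossing 9 is 4 — never all 5.
So no plan with fewer than 11 crossings exists, and this one achieves 11:
1. Warden goes to the dry ground with the mantis.  [the marsh camp: the fly, the gecko, the spider, the worm | the dry ground: the mantis]
2. Warden goes back to the marsh camp alone.  [the marsh camp: the fly, the gecko, the spider, the worm | the dry ground: the mantis]
3. Warden goes to the dry ground with the gecko.  [the marsh camp: the fly, the spider, the worm | the dry ground: the gecko, the mantis]
4. Warden goes back to the marsh camp with the mantis.  [the marsh camp: the fly, the mantis, the spider, the worm | the dry ground: the gecko]
5. Warden goes to the dry ground with the fly.  [the marsh camp: the mantis, the spider, the worm | the dry ground: the fly, the gecko]
6. Warden goes back to the marsh camp alone.  [the marsh camp: the mantis, the spider, the worm | the dry ground: the fly, the gecko]
7. Warden goes to the dry ground with the worm.  [the marsh camp: the mantis, the spider | the dry ground: the fly, the gecko, the worm]
8. Warden goes back to the marsh camp alone.  [the marsh camp: the mantis, the spider | the dry ground: the fly, the gecko, the worm]
9. Warden goes to the dry ground with the spider.  [the marsh camp: the mantis | the dry ground: the fly, the gecko, the spider, the worm]
10. Warden goes back to the marsh camp alone.  [the marsh camp: the mantis | the dry ground: the fly, the gecko, the spider, the worm]
11. Warden goes to the dry ground with the mantis.  [the marsh camp: — | the dry ground: the fly, the gecko, the mantis, the spider, the worm]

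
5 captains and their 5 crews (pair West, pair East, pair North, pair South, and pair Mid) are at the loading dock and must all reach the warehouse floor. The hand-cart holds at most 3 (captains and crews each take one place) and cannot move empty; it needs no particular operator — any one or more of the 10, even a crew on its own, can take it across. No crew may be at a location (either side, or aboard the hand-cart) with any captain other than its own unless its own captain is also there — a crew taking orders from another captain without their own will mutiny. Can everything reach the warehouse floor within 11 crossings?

Yes — this plan uses 11 crossings (≤ 11):
1. captain West and crew West cross → the warehouse floor.
2. captain West crosses ← the loading dock.
3. crew East, crew North, and crew South cross → the warehouse floor.
4. crew West crosses ← the loading dock.
5. captain East, captain North, and captain South cross → the warehouse floor.
6. captain East and crew East cross ← the loading dock.
7. captain East, captain Mid, and captain West cross → the warehouse floor.
8. crew North crosses ← the loading dock.
9. crew East and crew West cross → the warehouse floor.
10. crew West crosses ← the loading dock.
11. crew Mid, crew North, and crew West cross → the warehouse floor.

Yes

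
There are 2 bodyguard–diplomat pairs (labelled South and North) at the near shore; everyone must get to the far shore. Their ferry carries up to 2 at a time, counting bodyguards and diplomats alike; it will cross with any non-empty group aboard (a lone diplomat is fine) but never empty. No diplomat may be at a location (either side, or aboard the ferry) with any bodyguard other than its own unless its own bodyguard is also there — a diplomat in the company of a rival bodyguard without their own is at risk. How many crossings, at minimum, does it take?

Counting alone: each trip to the far shore takes at most 2 across and each return brings at least 1 back, so after t trips out (and t−1 returns) at most 2t − (t−1) of the 4 are across; that first reaches 4 at t = 3, so at least 5 crossings are needed.
The plan below uses exactly 5 crossings, so it is optimal:
1. bodyguard South and diplomat South cross → the far shore.
2. bodyguard South crosses ← the near shore.
3. bodyguard North and bodyguard South cross → the far shore.
4. bodyguard North crosses ← the near shore.
5. bodyguard North and diplomat North cross → the far shore.

5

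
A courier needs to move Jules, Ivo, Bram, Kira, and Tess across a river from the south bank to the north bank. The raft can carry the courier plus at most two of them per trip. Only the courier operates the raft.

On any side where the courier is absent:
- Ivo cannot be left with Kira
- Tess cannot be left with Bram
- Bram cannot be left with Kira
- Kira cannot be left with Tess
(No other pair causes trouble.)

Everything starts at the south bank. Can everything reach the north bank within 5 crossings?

No

Counting alone: the courier can take at most 2 across per trip to the north bank, so moving all 5 needs at least 3 loaded trips out, with a return between consecutive ones — at least 5 crossings.
The safety rule pushes this higher. Following every safe sequence of crossings, the most of the 5 that can be at the north bank as the raft arrives there on crossing 5 is 4 — never all 5.
So the move cannot be finished within 5 crossings. (The shortest complete plan takes 7:)
1. Courier goes to the north bank with Bram and Kira.
2. Courier goes back to the south bank with Bram.
3. Courier goes to the north bank with Bram and Jules.
4. Courier goes back to the south bank with Bram.
5. Courier goes to the north bank with Bram and Ivo.
6. Courier goes back to the south bank with Kira.
7. Courier goes to the north bank with Kira and Tess.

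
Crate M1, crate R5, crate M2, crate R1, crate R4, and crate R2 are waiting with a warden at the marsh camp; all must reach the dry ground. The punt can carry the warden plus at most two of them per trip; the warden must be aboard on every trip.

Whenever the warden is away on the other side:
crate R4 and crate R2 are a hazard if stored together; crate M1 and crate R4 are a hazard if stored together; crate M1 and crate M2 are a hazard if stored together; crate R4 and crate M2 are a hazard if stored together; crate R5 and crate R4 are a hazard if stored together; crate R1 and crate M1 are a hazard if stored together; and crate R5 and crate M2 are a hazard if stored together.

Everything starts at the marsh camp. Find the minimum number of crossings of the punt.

impossible

Whatever the first load, the items left behind include a forbidden pair without the warden. No opening move is safe, so no plan exists.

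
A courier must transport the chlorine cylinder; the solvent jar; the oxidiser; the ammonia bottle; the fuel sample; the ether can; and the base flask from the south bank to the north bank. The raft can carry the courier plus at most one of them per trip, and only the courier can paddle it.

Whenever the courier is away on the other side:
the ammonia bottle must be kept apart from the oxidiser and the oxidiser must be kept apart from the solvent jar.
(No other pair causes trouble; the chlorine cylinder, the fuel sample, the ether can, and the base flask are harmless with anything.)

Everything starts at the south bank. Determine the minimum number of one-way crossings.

Counting alone: the courier can take at most 1 across per trip to the north bank, so moving all 7 needs at least 7 loaded trips out, with a return between consecutive ones — at least 13 crossings.
The safety rule pushes this higher. Following every safe sequence of crossings, the most of the 7 that can be at the north bank as the raft arrives there on crossing 13 is 6 — never all 7.
So no plan with fewer than 15 crossings exists, and this one achieves 15:
1. Courier goes to the north bank with the oxidiser.  [the south bank: the ammonia bottle, the base flask, the chlorine cylinder, the ether can, the fuel sample, the solvent jar | the north bank: the oxidiser]
2. Courier goes back to the south bank alone.  [the south bank: the ammonia bottle, the base flask, the chlorine cylinder, the ether can, the fuel sample, the solvent jar | the north bank: the oxidiser]
3. Courier goes to the north bank with the chlorine cylinder.  [the south bank: the ammonia bottle, the base flask, the ether can, the fuel sample, the solvent jar | the north bank: the chlorine cylinder, the oxidiser]
4. Courier goes back to the south bank alone.  [the south bank: the ammonia bottle, the base flask, the ether can, the fuel sample, the solvent jar | the north bank: the chlorine cylinder, the oxidiser]
5. Courier goes to the north bank with the solvent jar.  [the south bank: the ammonia bottle, the base flask, the ether can, the fuel sample | the north bank: the chlorine cylinder, the oxidiser, the solvent jar]
6. Courier goes back to the south bank with the oxidiser.  [the south bank: the ammonia bottle, the base flask, the ether can, the fuel sample, the oxidiser | the north bank: the chlorine cylinder, the solvent jar]
7. Courier goes to the north bank with the ammonia bottle.  [the south bank: the base flask, the ether can, the fuel sample, the oxidiser | the north bank: the ammonia bottle, the chlorine cylinder, the solvent jar]
8. Courier goes back to the south bank alone.  [the south bank: the base flask, the ether can, the fuel sample, the oxidiser | the north bank: the ammonia bottle, the chlorine cylinder, the solvent jar]
9. Courier goes to the north bank with the fuel sample.  [the south bank: the base flask, the ether can, the oxidiser | the north bank: the ammonia bottle, the chlorine cylinder, the fuel sample, the solvent jar]
10. Courier goes back to the south bank alone.  [the south bank: the base flask, the ether can, the oxidiser | the north bank: the ammonia bottle, the chlorine cylinder, the fuel sample, the solvent jar]
11. Courier goes to the north bank with the ether can.  [the south bank: the base flask, the oxidiser | the north bank: the ammonia bottle, the chlorine cylinder, the ether can, the fuel sample, the solvent jar]
12. Courier goes back to the south bank alone.  [the south bank: the base flask, the oxidiser | the north bank: the ammonia bottle, the chlorine cylinder, the ether can, the fuel sample, the solvent jar]
13. Courier goes to the north bank with the base flask.  [the south bank: the oxidiser | the north bank: the ammonia bottle, the base flask, the chlorine cylinder, the ether can, the fuel sample, the solvent jar]
14. Courier goes back to the south bank alone.  [the south bank: the oxidiser | the north bank: the ammonia bottle, the base flask, the chlorine cylinder, the ether can, the fuel sample, the solvent jar]
15. Courier goes to the north bank with the oxidiser.  [the south bank: — | the north bank: the ammonia bottle, the base flask, the chlorine cylinder, the ether can, the fuel sample, the oxidiser, the solvent jar]

15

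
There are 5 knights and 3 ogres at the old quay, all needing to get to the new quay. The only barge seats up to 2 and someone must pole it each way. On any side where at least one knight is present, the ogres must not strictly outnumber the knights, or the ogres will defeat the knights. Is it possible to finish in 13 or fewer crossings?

Yes — this plan uses 13 crossings (≤ 13):
1. 2 ogres → the new quay.  (the old quay: 5K 1O; the new quay: 0K 2O)
2. 1 ogre ← the old quay.  (the old quay: 5K 2O; the new quay: 0K 1O)
3. 2 ogres → the new quay.  (the old quay: 5K 0O; the new quay: 0K 3O)
4. 1 ogre ← the old quay.  (the old quay: 5K 1O; the new quay: 0K 2O)
5. 2 knights → the new quay.  (the old quay: 3K 1O; the new quay: 2K 2O)
6. 1 ogre ← the old quay.  (the old quay: 3K 2O; the new quay: 2K 1O)
7. 1 knight and 1 ogre → the new quay.  (the old quay: 2K 1O; the new quay: 3K 2O)
8. 1 ogre ← the old quay.  (the old quay: 2K 2O; the new quay: 3K 1O)
9. 2 ogres → the new quay.  (the old quay: 2K 0O; the new quay: 3K 3O)
10. 1 ogre ← the old quay.  (the old quay: 2K 1O; the new quay: 3K 2O)
11. 1 knight and 1 ogre → the new quay.  (the old quay: 1K 0O; the new quay: 4K 3O)
12. 1 ogre ← the old quay.  (the old quay: 1K 1O; the new quay: 4K 2O)
13. 1 knight and 1 ogre → the new quay.  (the old quay: 0K 0O; the new quay: 5K 3O)

Yes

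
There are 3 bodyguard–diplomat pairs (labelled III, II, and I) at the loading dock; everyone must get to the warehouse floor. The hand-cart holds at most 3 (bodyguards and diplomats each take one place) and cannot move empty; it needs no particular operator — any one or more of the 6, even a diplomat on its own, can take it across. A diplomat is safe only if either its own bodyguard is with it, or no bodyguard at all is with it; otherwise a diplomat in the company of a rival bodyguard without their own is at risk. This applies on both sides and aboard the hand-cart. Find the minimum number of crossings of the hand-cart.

5

Counting alone: each trip to the warehouse floor takes at most 3 across and each return brings at least 1 back, so after t trips out (and t−1 returns) at most 3t − (t−1) of the 6 are across; that first reaches 6 at t = 3, so at least 5 crossings are needed.
The plan below uses exactly 5 crossings, so it is optimal:
1. bodyguard III and diplomat III cross → the warehouse floor.
2. bodyguard III crosses ← the loading dock.
3. bodyguard I, bodyguard II, and bodyguard III cross → the warehouse floor.
4. diplomat III crosses ← the loading dock.
5. diplomat I, diplomat II, and diplomat III cross → the warehouse floor.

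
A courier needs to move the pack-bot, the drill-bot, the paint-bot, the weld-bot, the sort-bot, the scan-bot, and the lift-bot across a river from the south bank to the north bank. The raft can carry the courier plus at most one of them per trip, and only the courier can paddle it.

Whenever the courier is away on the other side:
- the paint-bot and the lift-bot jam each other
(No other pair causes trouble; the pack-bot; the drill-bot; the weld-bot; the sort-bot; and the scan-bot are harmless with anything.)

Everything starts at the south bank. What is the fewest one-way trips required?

13

Counting alone: the courier can take at most 1 across per trip to the north bank, so moving all 7 needs at least 7 loaded trips out, with a return between consecutive ones — at least 13 crossings.
The plan below uses exactly 13 crossings, so it is optimal:
1. Courier goes to the north bank with the paint-bot.  [the south bank: the drill-bot, the lift-bot, the pack-bot, the scan-bot, the sort-bot, the weld-bot | the north bank: the paint-bot]
2. Courier goes back to the south bank alone.  [the south bank: the drill-bot, the lift-bot, the pack-bot, the scan-bot, the sort-bot, the weld-bot | the north bank: the paint-bot]
3. Courier goes to the north bank with the pack-bot.  [the south bank: the drill-bot, the lift-bot, the scan-bot, the sort-bot, the weld-bot | the north bank: the pack-bot, the paint-bot]
4. Courier goes back to the south bank alone.  [the south bank: the drill-bot, the lift-bot, the scan-bot, the sort-bot, the weld-bot | the north bank: the pack-bot, the paint-bot]
5. Courier goes to the north bank with the drill-bot.  [the south bank: the lift-bot, the scan-bot, the sort-bot, the weld-bot | the north bank: the drill-bot, the pack-bot, the paint-bot]
6. Courier goes back to the south bank alone.  [the south bank: the lift-bot, the scan-bot, the sort-bot, the weld-bot | the north bank: the drill-bot, the pack-bot, the paint-bot]
7. Courier goes to the north bank with the weld-bot.  [the south bank: the lift-bot, the scan-bot, the sort-bot | the north bank: the drill-bot, the pack-bot, the paint-bot, the weld-bot]
8. Courier goes back to the south bank alone.  [the south bank: the lift-bot, the scan-bot, the sort-bot | the north bank: the drill-bot, the pack-bot, the paint-bot, the weld-bot]
9. Courier goes to the north bank with the sort-bot.  [the south bank: the lift-bot, the scan-bot | the north bank: the drill-bot, the pack-bot, the paint-bot, the sort-bot, the weld-bot]
10. Courier goes back to the south bank alone.  [the south bank: the lift-bot, the scan-bot | the north bank: the drill-bot, the pack-bot, the paint-bot, the sort-bot, the weld-bot]
11. Courier goes to the north bank with the scan-bot.  [the south bank: the lift-bot | the north bank: the drill-bot, the pack-bot, the paint-bot, the scan-bot, the sort-bot, the weld-bot]
12. Courier goes back to the south bank alone.  [the south bank: the lift-bot | the north bank: the drill-bot, the pack-bot, the paint-bot, the scan-bot, the sort-bot, the weld-bot]
13. Courier goes to the north bank with the lift-bot.  [the south bank: — | the north bank: the drill-bot, the lift-bot, the pack-bot, the paint-bot, the scan-bot, the sort-bot, the weld-bot]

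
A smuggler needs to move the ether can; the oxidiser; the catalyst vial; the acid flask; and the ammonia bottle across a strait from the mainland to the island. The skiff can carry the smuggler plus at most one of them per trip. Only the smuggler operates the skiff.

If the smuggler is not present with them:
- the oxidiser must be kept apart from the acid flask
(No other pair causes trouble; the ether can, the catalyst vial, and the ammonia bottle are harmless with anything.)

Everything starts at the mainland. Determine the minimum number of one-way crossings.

9

Counting alone: the smuggler can take at most 1 across per trip to the island, so moving all 5 needs at least 5 loaded trips out, with a return between consecutive ones — at least 9 crossings.
The plan below uses exactly 9 crossings, so it is optimal:
1. Smuggler goes to the island with the oxidiser.
2. Smuggler goes back to the mainland alone.
3. Smuggler goes to the island with the ether can.
4. Smuggler goes back to the mainland alone.
5. Smuggler goes to the island with the catalyst vial.
6. Smuggler goes back to the mainland alone.
7. Smuggler goes to the island with the ammonia bottle.
8. Smuggler goes back to the mainland alone.
9. Smuggler goes to the island with the acid flask.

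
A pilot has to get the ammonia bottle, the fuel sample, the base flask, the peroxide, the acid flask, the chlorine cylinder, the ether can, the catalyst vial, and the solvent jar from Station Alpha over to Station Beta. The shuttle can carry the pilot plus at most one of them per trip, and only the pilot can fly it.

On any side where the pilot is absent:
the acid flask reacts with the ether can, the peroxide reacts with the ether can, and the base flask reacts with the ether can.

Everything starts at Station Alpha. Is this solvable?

Following every safe sequence of crossings from the start, the most of the 9 that can be at Station Beta as the shuttle arrives there on crossings 1, 3, 5, 7, 9, 11, 13 is 1, 2, 3, 4, 5, 6, 7 respectively; the best ever achieved is 7 of 9.
From crossing 15 on, no configuration arises that was not already reachable earlier: only 288 distinct safe configurations (who is on which side, and where the shuttle is) can ever be reached, none of them has everyone across, and every continuation just revisits them. So no valid plan exists.

No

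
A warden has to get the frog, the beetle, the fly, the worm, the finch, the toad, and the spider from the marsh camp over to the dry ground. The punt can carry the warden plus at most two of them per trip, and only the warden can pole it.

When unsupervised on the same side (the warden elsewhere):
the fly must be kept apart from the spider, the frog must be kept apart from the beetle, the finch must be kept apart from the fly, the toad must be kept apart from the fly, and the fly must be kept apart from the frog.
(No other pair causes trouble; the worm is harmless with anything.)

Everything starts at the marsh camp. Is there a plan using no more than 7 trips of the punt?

No

Counting alone: the warden can take at most 2 across per trip to the dry ground, so moving all 7 needs at least 4 loaded trips out, with a return between consecutive ones — at least 7 crossings.
The safety rule pushes this higher. Following every safe sequence of crossings, the most of the 7 that can be at the dry ground as the punt arrives there on crossing 7 is 6 — never all 7.
So the move cannot be finished within 7 crossings. (The shortest complete plan takes 9:)
1. Warden goes to the dry ground with the fly and the frog.  [the marsh camp: the beetle, the finch, the spider, the toad, the worm | the dry ground: the fly, the frog]
2. Warden goes back to the marsh camp with the frog.  [the marsh camp: the beetle, the finch, the frog, the spider, the toad, the worm | the dry ground: the fly]
3. Warden goes to the dry ground with the frog and the worm.  [the marsh camp: the beetle, the finch, the spider, the toad | the dry ground: the fly, the frog, the worm]
4. Warden goes back to the marsh camp with the frog.  [the marsh camp: the beetle, the finch, the frog, the spider, the toad | the dry ground: the fly, the worm]
5. Warden goes to the dry ground with the finch and the frog.  [the marsh camp: the beetle, the spider, the toad | the dry ground: the finch, the fly, the frog, the worm]
6. Warden goes back to the marsh camp with the fly.  [the marsh camp: the beetle, the fly, the spider, the toad | the dry ground: the finch, the frog, the worm]
7. Warden goes to the dry ground with the spider and the toad.  [the marsh camp: the beetle, the fly | the dry ground: the finch, the frog, the spider, the toad, the worm]
8. Warden goes back to the marsh camp alone.  [the marsh camp: the beetle, the fly | the dry ground: the finch, the frog, the spider, the toad, the worm]
9. Warden goes to the dry ground with the beetle and the fly.  [the marsh camp: — | the dry ground: the beetle, the finch, the fly, the frog, the spider, the toad, the worm]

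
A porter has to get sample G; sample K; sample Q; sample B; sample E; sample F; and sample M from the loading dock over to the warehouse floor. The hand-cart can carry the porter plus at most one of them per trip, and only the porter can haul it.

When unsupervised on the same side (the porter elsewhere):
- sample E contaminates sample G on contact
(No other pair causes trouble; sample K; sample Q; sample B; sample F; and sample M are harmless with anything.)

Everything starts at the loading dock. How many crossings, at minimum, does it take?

Counting alone: the porter can take at most 1 across per trip to the warehouse floor, so moving all 7 needs at least 7 loaded trips out, with a return between consecutive ones — at least 13 crossings.
The plan below uses exactly 13 crossings, so it is optimal:
1. Porter goes to the warehouse floor with sample G.  [the loading dock: sample B, sample E, sample F, sample K, sample M, sample Q | the warehouse floor: sample G]
2. Porter goes back to the loading dock alone.  [the loading dock: sample B, sample E, sample F, sample K, sample M, sample Q | the warehouse floor: sample G]
3. Porter goes to the warehouse floor with sample K.  [the loading dock: sample B, sample E, sample F, sample M, sample Q | the warehouse floor: sample G, sample K]
4. Porter goes back to the loading dock alone.  [the loading dock: sample B, sample E, sample F, sample M, sample Q | the warehouse floor: sample G, sample K]
5. Porter goes to the warehouse floor with sample Q.  [the loading dock: sample B, sample E, sample F, sample M | the warehouse floor: sample G, sample K, sample Q]
6. Porter goes back to the loading dock alone.  [the loading dock: sample B, sample E, sample F, sample M | the warehouse floor: sample G, sample K, sample Q]
7. Porter goes to the warehouse floor with sample B.  [the loading dock: sample E, sample F, sample M | the warehouse floor: sample B, sample G, sample K, sample Q]
8. Porter goes back to the loading dock alone.  [the loading dock: sample E, sample F, sample M | the warehouse floor: sample B, sample G, sample K, sample Q]
9. Porter goes to the warehouse floor with sample F.  [the loading dock: sample E, sample M | the warehouse floor: sample B, sample F, sample G, sample K, sample Q]
10. Porter goes back to the loading dock alone.  [the loading dock: sample E, sample M | the warehouse floor: sample B, sample F, sample G, sample K, sample Q]
11. Porter goes to the warehouse floor with sample M.  [the loading dock: sample E | the warehouse floor: sample B, sample F, sample G, sample K, sample M, sample Q]
12. Porter goes back to the loading dock alone.  [the loading dock: sample E | the warehouse floor: sample B, sample F, sample G, sample K, sample M, sample Q]
13. Porter goes to the warehouse floor with sample E.  [the loading dock: — | the warehouse floor: sample B, sample E, sample F, sample G, sample K, sample M, sample Q]

13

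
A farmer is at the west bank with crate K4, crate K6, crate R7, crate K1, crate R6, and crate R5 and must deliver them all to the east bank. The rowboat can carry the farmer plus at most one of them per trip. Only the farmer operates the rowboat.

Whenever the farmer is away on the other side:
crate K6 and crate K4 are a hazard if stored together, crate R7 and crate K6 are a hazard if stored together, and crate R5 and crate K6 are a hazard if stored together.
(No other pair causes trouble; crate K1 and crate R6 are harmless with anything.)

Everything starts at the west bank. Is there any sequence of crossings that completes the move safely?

No

Following every safe sequence of crossings from the start, the most of the 6 that can be at the east bank as the rowboat arrives there on crossings 1, 3, 5, 7 is 1, 2, 3, 4 respectively; the best ever achieved is 4 of 6.
From crossing 9 on, no configuration arises that was not already reachable earlier: only 36 distinct safe configurations (who is on which side, and where the rowboat is) can ever be reached, none of them has everyone across, and every continuation just revisits them. So no valid plan exists.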